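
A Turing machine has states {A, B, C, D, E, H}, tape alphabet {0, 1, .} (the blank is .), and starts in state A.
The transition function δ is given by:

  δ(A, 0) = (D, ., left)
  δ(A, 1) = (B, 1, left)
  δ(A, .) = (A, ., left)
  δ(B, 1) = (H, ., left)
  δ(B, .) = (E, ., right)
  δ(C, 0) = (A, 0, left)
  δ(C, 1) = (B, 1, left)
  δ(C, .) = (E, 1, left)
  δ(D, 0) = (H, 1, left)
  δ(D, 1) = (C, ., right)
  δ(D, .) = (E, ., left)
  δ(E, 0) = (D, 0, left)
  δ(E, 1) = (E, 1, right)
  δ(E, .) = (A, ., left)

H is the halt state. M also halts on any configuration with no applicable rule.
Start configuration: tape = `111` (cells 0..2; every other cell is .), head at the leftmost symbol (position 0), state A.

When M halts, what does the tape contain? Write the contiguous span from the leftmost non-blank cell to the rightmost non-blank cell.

1.1

state=A head=0 tape=.[1]11.   (A,1)→(B,1,left)
state=B head=-1 tape=[.]111.   (B,.)→(E,.,right)
state=E head=0 tape=.[1]11.   (E,1)→(E,1,right)
state=E head=1 tape=.1[1]1.   (E,1)→(E,1,right)
state=E head=2 tape=.11[1].   (E,1)→(E,1,right)
state=E head=3 tape=.111[.]   (E,.)→(A,.,left)
state=A head=2 tape=.11[1].   (A,1)→(B,1,left)
state=B head=1 tape=.1[1]1.   (B,1)→(H,.,left)
state=H head=0 tape=.[1].1.
The non-blank tape span at halt is 1.1.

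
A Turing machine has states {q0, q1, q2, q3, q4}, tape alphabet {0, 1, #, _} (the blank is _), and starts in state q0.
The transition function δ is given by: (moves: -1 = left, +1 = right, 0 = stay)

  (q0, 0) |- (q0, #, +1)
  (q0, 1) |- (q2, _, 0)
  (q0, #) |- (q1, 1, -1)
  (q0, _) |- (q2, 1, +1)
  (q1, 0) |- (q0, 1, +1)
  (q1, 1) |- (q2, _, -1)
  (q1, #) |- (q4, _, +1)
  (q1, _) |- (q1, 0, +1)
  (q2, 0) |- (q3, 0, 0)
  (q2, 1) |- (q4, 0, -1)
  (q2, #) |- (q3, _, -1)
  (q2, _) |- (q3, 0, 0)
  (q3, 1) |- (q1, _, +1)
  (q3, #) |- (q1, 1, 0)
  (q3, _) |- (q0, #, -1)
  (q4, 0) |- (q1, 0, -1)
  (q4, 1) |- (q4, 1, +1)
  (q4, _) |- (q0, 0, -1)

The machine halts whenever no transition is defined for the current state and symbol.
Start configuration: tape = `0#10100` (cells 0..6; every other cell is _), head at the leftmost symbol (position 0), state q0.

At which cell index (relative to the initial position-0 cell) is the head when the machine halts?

state=q0 head=0 tape=_[0]#10100   (q0,0)→(q0,#,+1)
state=q0 head=1 tape=_#[#]10100   (q0,#)→(q1,1,-1)
state=q1 head=0 tape=_[#]110100   (q1,#)→(q4,_,+1)
state=q4 head=1 tape=__[1]10100   (q4,1)→(q4,1,+1)
state=q4 head=2 tape=__1[1]0100   (q4,1)→(q4,1,+1)
state=q4 head=3 tape=__11[0]100   (q4,0)→(q1,0,-1)
state=q1 head=2 tape=__1[1]0100   (q1,1)→(q2,_,-1)
state=q2 head=1 tape=__[1]_0100   (q2,1)→(q4,0,-1)
state=q4 head=0 tape=_[_]0_0100   (q4,_)→(q0,0,-1)
state=q0 head=-1 tape=[_]00_0100   (q0,_)→(q2,1,+1)
state=q2 head=0 tape=1[0]0_0100   (q2,0)→(q3,0,0)
state=q3 head=0 tape=1[0]0_0100
At halt the head is at cell 0.

0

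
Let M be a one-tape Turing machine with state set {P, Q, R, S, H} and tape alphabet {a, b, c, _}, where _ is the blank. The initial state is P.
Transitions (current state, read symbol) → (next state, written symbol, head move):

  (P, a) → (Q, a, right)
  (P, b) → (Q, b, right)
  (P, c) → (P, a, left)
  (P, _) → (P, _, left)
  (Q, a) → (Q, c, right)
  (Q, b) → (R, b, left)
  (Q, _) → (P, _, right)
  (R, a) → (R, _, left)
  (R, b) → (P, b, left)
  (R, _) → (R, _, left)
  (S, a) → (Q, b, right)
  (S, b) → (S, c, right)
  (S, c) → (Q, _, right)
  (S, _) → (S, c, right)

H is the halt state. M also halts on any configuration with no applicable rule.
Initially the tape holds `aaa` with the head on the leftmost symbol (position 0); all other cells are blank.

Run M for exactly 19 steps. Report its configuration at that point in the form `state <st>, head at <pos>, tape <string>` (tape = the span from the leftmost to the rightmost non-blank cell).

state=P head=0 tape=[a]aa__   (P,a)→(Q,a,right)
state=Q head=1 tape=a[a]a__   (Q,a)→(Q,c,right)
state=Q head=2 tape=ac[a]__   (Q,a)→(Q,c,right)
state=Q head=3 tape=acc[_]_   (Q,_)→(P,_,right)
state=P head=4 tape=acc_[_]   (P,_)→(P,_,left)
state=P head=3 tape=acc[_]_   (P,_)→(P,_,left)
state=P head=2 tape=ac[c]__   (P,c)→(P,a,left)
state=P head=1 tape=a[c]a__   (P,c)→(P,a,left)
state=P head=0 tape=[a]aa__   (P,a)→(Q,a,right)
state=Q head=1 tape=a[a]a__   (Q,a)→(Q,c,right)
state=Q head=2 tape=ac[a]__   (Q,a)→(Q,c,right)
state=Q head=3 tape=acc[_]_   (Q,_)→(P,_,right)
state=P head=4 tape=acc_[_]   (P,_)→(P,_,left)
state=P head=3 tape=acc[_]_   (P,_)→(P,_,left)
state=P head=2 tape=ac[c]__   (P,c)→(P,a,left)
state=P head=1 tape=a[c]a__   (P,c)→(P,a,left)
state=P head=0 tape=[a]aa__   (P,a)→(Q,a,right)
state=Q head=1 tape=a[a]a__   (Q,a)→(Q,c,right)
state=Q head=2 tape=ac[a]__   (Q,a)→(Q,c,right)
state=Q head=3 tape=acc[_]_
After 19 steps: state Q, head at 3, tape acc.

state Q, head at 3, tape acc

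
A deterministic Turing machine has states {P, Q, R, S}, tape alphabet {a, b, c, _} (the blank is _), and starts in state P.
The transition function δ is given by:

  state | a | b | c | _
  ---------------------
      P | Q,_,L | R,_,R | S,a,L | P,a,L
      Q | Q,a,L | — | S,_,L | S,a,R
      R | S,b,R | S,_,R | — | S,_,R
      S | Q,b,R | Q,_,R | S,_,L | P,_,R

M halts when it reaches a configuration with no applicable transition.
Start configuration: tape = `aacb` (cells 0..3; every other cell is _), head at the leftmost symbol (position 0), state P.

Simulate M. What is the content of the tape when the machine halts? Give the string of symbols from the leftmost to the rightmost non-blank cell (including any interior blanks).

state=P head=0 tape=__[a]acb___   (P,a)→(Q,_,L)
state=Q head=-1 tape=_[_]_acb___   (Q,_)→(S,a,R)
state=S head=0 tape=_a[_]acb___   (S,_)→(P,_,R)
state=P head=1 tape=_a_[a]cb___   (P,a)→(Q,_,L)
state=Q head=0 tape=_a[_]_cb___   (Q,_)→(S,a,R)
state=S head=1 tape=_aa[_]cb___   (S,_)→(P,_,R)
state=P head=2 tape=_aa_[c]b___   (P,c)→(S,a,L)
state=S head=1 tape=_aa[_]ab___   (S,_)→(P,_,R)
state=P head=2 tape=_aa_[a]b___   (P,a)→(Q,_,L)
state=Q head=1 tape=_aa[_]_b___   (Q,_)→(S,a,R)
state=S head=2 tape=_aaa[_]b___   (S,_)→(P,_,R)
state=P head=3 tape=_aaa_[b]___   (P,b)→(R,_,R)
state=R head=4 tape=_aaa__[_]__   (R,_)→(S,_,R)
state=S head=5 tape=_aaa___[_]_   (S,_)→(P,_,R)
state=P head=6 tape=_aaa____[_]   (P,_)→(P,a,L)
state=P head=5 tape=_aaa___[_]a   (P,_)→(P,a,L)
state=P head=4 tape=_aaa__[_]aa   (P,_)→(P,a,L)
state=P head=3 tape=_aaa_[_]aaa   (P,_)→(P,a,L)
state=P head=2 tape=_aaa[_]aaaa   (P,_)→(P,a,L)
state=P head=1 tape=_aa[a]aaaaa   (P,a)→(Q,_,L)
state=Q head=0 tape=_a[a]_aaaaa   (Q,a)→(Q,a,L)
state=Q head=-1 tape=_[a]a_aaaaa   (Q,a)→(Q,a,L)
state=Q head=-2 tape=[_]aa_aaaaa   (Q,_)→(S,a,R)
state=S head=-1 tape=a[a]a_aaaaa   (S,a)→(Q,b,R)
state=Q head=0 tape=ab[a]_aaaaa   (Q,a)→(Q,a,L)
state=Q head=-1 tape=a[b]a_aaaaa
The non-blank tape span at halt is aba_aaaaa.

aba_aaaaa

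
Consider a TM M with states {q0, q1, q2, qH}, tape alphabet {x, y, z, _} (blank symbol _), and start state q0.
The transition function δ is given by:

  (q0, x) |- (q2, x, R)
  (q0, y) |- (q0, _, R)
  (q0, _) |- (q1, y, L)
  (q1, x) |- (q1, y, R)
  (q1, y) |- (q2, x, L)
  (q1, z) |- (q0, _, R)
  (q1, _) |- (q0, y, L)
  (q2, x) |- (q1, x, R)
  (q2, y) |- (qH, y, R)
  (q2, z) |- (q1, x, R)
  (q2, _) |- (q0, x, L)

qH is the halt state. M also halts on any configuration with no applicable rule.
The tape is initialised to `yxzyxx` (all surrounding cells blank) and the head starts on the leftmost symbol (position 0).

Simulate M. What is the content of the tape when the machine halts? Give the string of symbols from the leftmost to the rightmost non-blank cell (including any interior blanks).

xxyxyyy

state=q0 head=0 tape=[y]xzyxx__   (q0,y)→(q0,_,R)
state=q0 head=1 tape=_[x]zyxx__   (q0,x)→(q2,x,R)
state=q2 head=2 tape=_x[z]yxx__   (q2,z)→(q1,x,R)
state=q1 head=3 tape=_xx[y]xx__   (q1,y)→(q2,x,L)
state=q2 head=2 tape=_x[x]xxx__   (q2,x)→(q1,x,R)
state=q1 head=3 tape=_xx[x]xx__   (q1,x)→(q1,y,R)
state=q1 head=4 tape=_xxy[x]x__   (q1,x)→(q1,y,R)
state=q1 head=5 tape=_xxyy[x]__   (q1,x)→(q1,y,R)
state=q1 head=6 tape=_xxyyy[_]_   (q1,_)→(q0,y,L)
state=q0 head=5 tape=_xxyy[y]y_   (q0,y)→(q0,_,R)
state=q0 head=6 tape=_xxyy_[y]_   (q0,y)→(q0,_,R)
state=q0 head=7 tape=_xxyy__[_]   (q0,_)→(q1,y,L)
state=q1 head=6 tape=_xxyy_[_]y   (q1,_)→(q0,y,L)
state=q0 head=5 tape=_xxyy[_]yy   (q0,_)→(q1,y,L)
state=q1 head=4 tape=_xxy[y]yyy   (q1,y)→(q2,x,L)
state=q2 head=3 tape=_xx[y]xyyy   (q2,y)→(qH,y,R)
state=qH head=4 tape=_xxy[x]yyy
The non-blank tape span at halt is xxyxyyy.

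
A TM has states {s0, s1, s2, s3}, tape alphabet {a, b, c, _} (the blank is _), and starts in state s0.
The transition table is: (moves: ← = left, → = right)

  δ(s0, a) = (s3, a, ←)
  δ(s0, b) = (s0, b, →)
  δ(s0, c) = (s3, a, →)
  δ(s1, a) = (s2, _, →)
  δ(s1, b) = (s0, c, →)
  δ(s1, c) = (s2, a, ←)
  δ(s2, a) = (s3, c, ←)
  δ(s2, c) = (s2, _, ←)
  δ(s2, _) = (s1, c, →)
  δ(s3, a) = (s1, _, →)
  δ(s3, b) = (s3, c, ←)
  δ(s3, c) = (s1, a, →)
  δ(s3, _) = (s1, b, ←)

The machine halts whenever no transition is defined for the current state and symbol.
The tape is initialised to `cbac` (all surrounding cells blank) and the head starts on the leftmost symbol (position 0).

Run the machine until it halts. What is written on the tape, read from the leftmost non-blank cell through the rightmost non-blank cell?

s0 | _[c]bac   read c → write a, move →, go to s3
s3 | _a[b]ac   read b → write c, move ←, go to s3
s3 | _[a]cac   read a → write _, move →, go to s1
s1 | __[c]ac   read c → write a, move ←, go to s2
s2 | _[_]aac   read _ → write c, move →, go to s1
s1 | _c[a]ac   read a → write _, move →, go to s2
s2 | _c_[a]c   read a → write c, move ←, go to s3
s3 | _c[_]cc   read _ → write b, move ←, go to s1
s1 | _[c]bcc   read c → write a, move ←, go to s2
s2 | [_]abcc   read _ → write c, move →, go to s1
s1 | c[a]bcc   read a → write _, move →, go to s2
s2 | c_[b]cc
The non-blank tape span at halt is c_bcc.

c_bcc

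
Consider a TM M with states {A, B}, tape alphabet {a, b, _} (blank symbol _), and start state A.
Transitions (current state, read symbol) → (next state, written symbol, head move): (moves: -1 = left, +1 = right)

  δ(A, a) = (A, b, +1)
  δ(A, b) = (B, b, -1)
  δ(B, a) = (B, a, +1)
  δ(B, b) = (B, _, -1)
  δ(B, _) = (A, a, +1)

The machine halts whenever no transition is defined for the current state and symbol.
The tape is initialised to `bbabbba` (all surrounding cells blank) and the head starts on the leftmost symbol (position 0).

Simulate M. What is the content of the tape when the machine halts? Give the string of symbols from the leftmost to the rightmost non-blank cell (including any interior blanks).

aaaaaaab

state=A head=0 tape=_[b]babbba_   (A,b)→(B,b,-1)
state=B head=-1 tape=[_]bbabbba_   (B,_)→(A,a,+1)
state=A head=0 tape=a[b]babbba_   (A,b)→(B,b,-1)
state=B head=-1 tape=[a]bbabbba_   (B,a)→(B,a,+1)
state=B head=0 tape=a[b]babbba_   (B,b)→(B,_,-1)
state=B head=-1 tape=[a]_babbba_   (B,a)→(B,a,+1)
state=B head=0 tape=a[_]babbba_   (B,_)→(A,a,+1)
state=A head=1 tape=aa[b]abbba_   (A,b)→(B,b,-1)
state=B head=0 tape=a[a]babbba_   (B,a)→(B,a,+1)
state=B head=1 tape=aa[b]abbba_   (B,b)→(B,_,-1)
state=B head=0 tape=a[a]_abbba_   (B,a)→(B,a,+1)
state=B head=1 tape=aa[_]abbba_   (B,_)→(A,a,+1)
state=A head=2 tape=aaa[a]bbba_   (A,a)→(A,b,+1)
state=A head=3 tape=aaab[b]bba_   (A,b)→(B,b,-1)
state=B head=2 tape=aaa[b]bbba_   (B,b)→(B,_,-1)
state=B head=1 tape=aa[a]_bbba_   (B,a)→(B,a,+1)
state=B head=2 tape=aaa[_]bbba_   (B,_)→(A,a,+1)
state=A head=3 tape=aaaa[b]bba_   (A,b)→(B,b,-1)
state=B head=2 tape=aaa[a]bbba_   (B,a)→(B,a,+1)
state=B head=3 tape=aaaa[b]bba_   (B,b)→(B,_,-1)
state=B head=2 tape=aaa[a]_bba_   (B,a)→(B,a,+1)
state=B head=3 tape=aaaa[_]bba_   (B,_)→(A,a,+1)
state=A head=4 tape=aaaaa[b]ba_   (A,b)→(B,b,-1)
state=B head=3 tape=aaaa[a]bba_   (B,a)→(B,a,+1)
state=B head=4 tape=aaaaa[b]ba_   (B,b)→(B,_,-1)
state=B head=3 tape=aaaa[a]_ba_   (B,a)→(B,a,+1)
state=B head=4 tape=aaaaa[_]ba_   (B,_)→(A,a,+1)
state=A head=5 tape=aaaaaa[b]a_   (A,b)→(B,b,-1)
state=B head=4 tape=aaaaa[a]ba_   (B,a)→(B,a,+1)
state=B head=5 tape=aaaaaa[b]a_   (B,b)→(B,_,-1)
state=B head=4 tape=aaaaa[a]_a_   (B,a)→(B,a,+1)
state=B head=5 tape=aaaaaa[_]a_   (B,_)→(A,a,+1)
state=A head=6 tape=aaaaaaa[a]_   (A,a)→(A,b,+1)
state=A head=7 tape=aaaaaaab[_]
The non-blank tape span at halt is aaaaaaab.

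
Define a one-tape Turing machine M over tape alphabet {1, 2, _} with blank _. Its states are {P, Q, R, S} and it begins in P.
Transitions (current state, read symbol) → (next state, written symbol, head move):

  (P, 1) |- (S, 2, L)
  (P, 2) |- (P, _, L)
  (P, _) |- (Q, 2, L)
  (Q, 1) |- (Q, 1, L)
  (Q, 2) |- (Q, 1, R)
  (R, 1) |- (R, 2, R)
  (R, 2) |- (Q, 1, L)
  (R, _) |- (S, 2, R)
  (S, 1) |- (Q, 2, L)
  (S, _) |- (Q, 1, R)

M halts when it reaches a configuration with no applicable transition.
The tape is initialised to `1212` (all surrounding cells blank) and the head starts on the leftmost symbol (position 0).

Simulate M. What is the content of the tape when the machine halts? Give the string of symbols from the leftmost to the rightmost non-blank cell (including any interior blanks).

11112

state=P head=0 tape=__[1]212   (P,1)→(S,2,L)
state=S head=-1 tape=_[_]2212   (S,_)→(Q,1,R)
state=Q head=0 tape=_1[2]212   (Q,2)→(Q,1,R)
state=Q head=1 tape=_11[2]12   (Q,2)→(Q,1,R)
state=Q head=2 tape=_111[1]2   (Q,1)→(Q,1,L)
state=Q head=1 tape=_11[1]12   (Q,1)→(Q,1,L)
state=Q head=0 tape=_1[1]112   (Q,1)→(Q,1,L)
state=Q head=-1 tape=_[1]1112   (Q,1)→(Q,1,L)
state=Q head=-2 tape=[_]11112
The non-blank tape span at halt is 11112.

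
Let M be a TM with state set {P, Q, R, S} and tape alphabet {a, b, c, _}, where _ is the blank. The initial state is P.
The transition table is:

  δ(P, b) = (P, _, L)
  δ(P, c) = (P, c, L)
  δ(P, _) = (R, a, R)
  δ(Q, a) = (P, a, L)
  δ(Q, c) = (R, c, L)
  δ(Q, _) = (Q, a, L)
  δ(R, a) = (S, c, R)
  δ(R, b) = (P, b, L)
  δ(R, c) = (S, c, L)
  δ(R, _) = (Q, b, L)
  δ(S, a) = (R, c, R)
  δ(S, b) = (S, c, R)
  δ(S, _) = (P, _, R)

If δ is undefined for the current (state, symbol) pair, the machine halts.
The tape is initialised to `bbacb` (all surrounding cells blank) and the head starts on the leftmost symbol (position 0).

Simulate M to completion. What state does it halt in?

P | __[b]bacb   read b → write _, move L, go to P
P | _[_]_bacb   read _ → write a, move R, go to R
R | _a[_]bacb   read _ → write b, move L, go to Q
Q | _[a]bbacb   read a → write a, move L, go to P
P | [_]abbacb   read _ → write a, move R, go to R
R | a[a]bbacb   read a → write c, move R, go to S
S | ac[b]bacb   read b → write c, move R, go to S
S | acc[b]acb   read b → write c, move R, go to S
S | accc[a]cb   read a → write c, move R, go to R
R | acccc[c]b   read c → write c, move L, go to S
S | accc[c]cb
No transition is defined for (S, c); M halts in state S.

S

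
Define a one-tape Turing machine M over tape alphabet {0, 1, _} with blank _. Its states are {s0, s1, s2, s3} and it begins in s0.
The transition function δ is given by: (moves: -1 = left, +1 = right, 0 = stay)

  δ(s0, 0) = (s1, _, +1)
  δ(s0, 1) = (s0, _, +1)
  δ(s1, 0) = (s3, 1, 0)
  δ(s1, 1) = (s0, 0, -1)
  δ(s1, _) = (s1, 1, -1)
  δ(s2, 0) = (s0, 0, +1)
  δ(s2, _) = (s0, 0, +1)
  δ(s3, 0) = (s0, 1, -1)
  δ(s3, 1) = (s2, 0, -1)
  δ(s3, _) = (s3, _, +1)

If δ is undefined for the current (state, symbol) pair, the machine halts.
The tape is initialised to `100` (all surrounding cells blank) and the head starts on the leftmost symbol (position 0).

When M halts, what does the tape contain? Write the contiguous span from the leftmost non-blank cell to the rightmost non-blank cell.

0_01

state=s0 head=0 tape=[1]00_   (s0,1)→(s0,_,+1)
state=s0 head=1 tape=_[0]0_   (s0,0)→(s1,_,+1)
state=s1 head=2 tape=__[0]_   (s1,0)→(s3,1,0)
state=s3 head=2 tape=__[1]_   (s3,1)→(s2,0,-1)
state=s2 head=1 tape=_[_]0_   (s2,_)→(s0,0,+1)
state=s0 head=2 tape=_0[0]_   (s0,0)→(s1,_,+1)
state=s1 head=3 tape=_0_[_]   (s1,_)→(s1,1,-1)
state=s1 head=2 tape=_0[_]1   (s1,_)→(s1,1,-1)
state=s1 head=1 tape=_[0]11   (s1,0)→(s3,1,0)
state=s3 head=1 tape=_[1]11   (s3,1)→(s2,0,-1)
state=s2 head=0 tape=[_]011   (s2,_)→(s0,0,+1)
state=s0 head=1 tape=0[0]11   (s0,0)→(s1,_,+1)
state=s1 head=2 tape=0_[1]1   (s1,1)→(s0,0,-1)
state=s0 head=1 tape=0[_]01
The non-blank tape span at halt is 0_01.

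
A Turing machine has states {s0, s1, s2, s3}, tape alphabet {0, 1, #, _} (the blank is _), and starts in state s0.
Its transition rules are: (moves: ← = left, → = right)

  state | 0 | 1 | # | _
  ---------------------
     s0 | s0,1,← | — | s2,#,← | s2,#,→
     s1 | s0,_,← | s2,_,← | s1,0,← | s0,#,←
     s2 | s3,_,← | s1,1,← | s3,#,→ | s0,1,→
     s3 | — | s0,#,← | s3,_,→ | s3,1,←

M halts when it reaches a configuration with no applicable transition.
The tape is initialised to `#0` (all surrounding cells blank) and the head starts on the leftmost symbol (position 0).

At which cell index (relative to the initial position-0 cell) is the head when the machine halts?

1

s0 | ___[#]0   read # → write #, move ←, go to s2
s2 | __[_]#0   read _ → write 1, move →, go to s0
s0 | __1[#]0   read # → write #, move ←, go to s2
s2 | __[1]#0   read 1 → write 1, move ←, go to s1
s1 | _[_]1#0   read _ → write #, move ←, go to s0
s0 | [_]#1#0   read _ → write #, move →, go to s2
s2 | #[#]1#0   read # → write #, move →, go to s3
s3 | ##[1]#0   read 1 → write #, move ←, go to s0
s0 | #[#]##0   read # → write #, move ←, go to s2
s2 | [#]###0   read # → write #, move →, go to s3
s3 | #[#]##0   read # → write _, move →, go to s3
s3 | #_[#]#0   read # → write _, move →, go to s3
s3 | #__[#]0   read # → write _, move →, go to s3
s3 | #___[0]
At halt the head is at cell 1.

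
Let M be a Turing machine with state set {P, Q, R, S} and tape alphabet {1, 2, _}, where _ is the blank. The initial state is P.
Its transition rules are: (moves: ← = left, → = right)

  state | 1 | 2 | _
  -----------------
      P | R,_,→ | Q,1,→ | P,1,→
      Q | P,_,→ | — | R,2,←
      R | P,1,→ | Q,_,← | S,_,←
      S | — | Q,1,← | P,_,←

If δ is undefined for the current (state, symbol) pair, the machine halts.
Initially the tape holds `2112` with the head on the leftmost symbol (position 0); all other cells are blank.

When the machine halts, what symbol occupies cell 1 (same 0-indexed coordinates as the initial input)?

_

P | [2]112   read 2 → write 1, move →, go to Q
Q | 1[1]12   read 1 → write _, move →, go to P
P | 1_[1]2   read 1 → write _, move →, go to R
R | 1__[2]   read 2 → write _, move ←, go to Q
Q | 1_[_]_   read _ → write 2, move ←, go to R
R | 1[_]2_   read _ → write _, move ←, go to S
S | [1]_2_
Cell 1 holds _ when M halts.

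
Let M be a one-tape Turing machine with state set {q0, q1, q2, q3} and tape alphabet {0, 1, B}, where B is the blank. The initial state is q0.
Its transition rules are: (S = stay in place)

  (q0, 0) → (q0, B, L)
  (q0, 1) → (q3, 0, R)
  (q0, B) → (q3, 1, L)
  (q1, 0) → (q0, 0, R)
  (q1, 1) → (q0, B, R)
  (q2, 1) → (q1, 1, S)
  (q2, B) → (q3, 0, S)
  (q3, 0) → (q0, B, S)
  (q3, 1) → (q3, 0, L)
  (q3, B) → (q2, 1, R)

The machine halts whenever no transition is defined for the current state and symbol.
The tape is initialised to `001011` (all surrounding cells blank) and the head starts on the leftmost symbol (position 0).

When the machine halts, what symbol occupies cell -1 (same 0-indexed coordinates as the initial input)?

q0 | BBB[0]01011   read 0 → write B, move L, go to q0
q0 | BB[B]B01011   read B → write 1, move L, go to q3
q3 | B[B]1B01011   read B → write 1, move R, go to q2
q2 | B1[1]B01011   read 1 → write 1, move S, go to q1
q1 | B1[1]B01011   read 1 → write B, move R, go to q0
q0 | B1B[B]01011   read B → write 1, move L, go to q3
q3 | B1[B]101011   read B → write 1, move R, go to q2
q2 | B11[1]01011   read 1 → write 1, move S, go to q1
q1 | B11[1]01011   read 1 → write B, move R, go to q0
q0 | B11B[0]1011   read 0 → write B, move L, go to q0
q0 | B11[B]B1011   read B → write 1, move L, go to q3
q3 | B1[1]1B1011   read 1 → write 0, move L, go to q3
q3 | B[1]01B1011   read 1 → write 0, move L, go to q3
q3 | [B]001B1011   read B → write 1, move R, go to q2
q2 | 1[0]01B1011
Cell -1 holds 0 when M halts.

0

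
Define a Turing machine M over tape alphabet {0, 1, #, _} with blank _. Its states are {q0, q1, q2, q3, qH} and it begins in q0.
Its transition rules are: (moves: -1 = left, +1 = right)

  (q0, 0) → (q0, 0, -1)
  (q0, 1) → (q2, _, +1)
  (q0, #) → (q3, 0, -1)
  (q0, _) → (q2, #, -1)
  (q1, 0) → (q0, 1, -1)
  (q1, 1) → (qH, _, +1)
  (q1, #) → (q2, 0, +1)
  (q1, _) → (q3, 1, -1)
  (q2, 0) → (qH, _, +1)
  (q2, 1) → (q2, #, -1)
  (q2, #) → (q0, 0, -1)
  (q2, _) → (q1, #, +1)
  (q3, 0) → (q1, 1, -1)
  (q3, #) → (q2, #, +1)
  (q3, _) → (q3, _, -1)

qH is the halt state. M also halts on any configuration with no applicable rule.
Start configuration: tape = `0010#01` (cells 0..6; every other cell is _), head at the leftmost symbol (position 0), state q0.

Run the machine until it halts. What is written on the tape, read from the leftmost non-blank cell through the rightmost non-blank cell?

q0 | __[0]010#01   read 0 → write 0, move -1, go to q0
q0 | _[_]0010#01   read _ → write #, move -1, go to q2
q2 | [_]#0010#01   read _ → write #, move +1, go to q1
q1 | #[#]0010#01   read # → write 0, move +1, go to q2
q2 | #0[0]010#01   read 0 → write _, move +1, go to qH
qH | #0_[0]10#01
The non-blank tape span at halt is #0_010#01.

#0_010#01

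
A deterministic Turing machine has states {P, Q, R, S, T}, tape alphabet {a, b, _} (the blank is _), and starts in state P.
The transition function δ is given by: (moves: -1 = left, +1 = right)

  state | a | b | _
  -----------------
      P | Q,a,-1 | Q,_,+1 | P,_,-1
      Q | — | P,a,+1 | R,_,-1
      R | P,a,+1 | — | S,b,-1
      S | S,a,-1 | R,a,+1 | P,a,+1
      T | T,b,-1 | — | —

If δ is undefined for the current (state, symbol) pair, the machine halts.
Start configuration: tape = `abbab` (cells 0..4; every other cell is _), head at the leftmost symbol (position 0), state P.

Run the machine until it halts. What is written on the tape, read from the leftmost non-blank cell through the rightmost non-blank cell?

aab_abbab

state=P head=0 tape=____[a]bbab   (P,a)→(Q,a,-1)
state=Q head=-1 tape=___[_]abbab   (Q,_)→(R,_,-1)
state=R head=-2 tape=__[_]_abbab   (R,_)→(S,b,-1)
state=S head=-3 tape=_[_]b_abbab   (S,_)→(P,a,+1)
state=P head=-2 tape=_a[b]_abbab   (P,b)→(Q,_,+1)
state=Q head=-1 tape=_a_[_]abbab   (Q,_)→(R,_,-1)
state=R head=-2 tape=_a[_]_abbab   (R,_)→(S,b,-1)
state=S head=-3 tape=_[a]b_abbab   (S,a)→(S,a,-1)
state=S head=-4 tape=[_]ab_abbab   (S,_)→(P,a,+1)
state=P head=-3 tape=a[a]b_abbab   (P,a)→(Q,a,-1)
state=Q head=-4 tape=[a]ab_abbab
The non-blank tape span at halt is aab_abbab.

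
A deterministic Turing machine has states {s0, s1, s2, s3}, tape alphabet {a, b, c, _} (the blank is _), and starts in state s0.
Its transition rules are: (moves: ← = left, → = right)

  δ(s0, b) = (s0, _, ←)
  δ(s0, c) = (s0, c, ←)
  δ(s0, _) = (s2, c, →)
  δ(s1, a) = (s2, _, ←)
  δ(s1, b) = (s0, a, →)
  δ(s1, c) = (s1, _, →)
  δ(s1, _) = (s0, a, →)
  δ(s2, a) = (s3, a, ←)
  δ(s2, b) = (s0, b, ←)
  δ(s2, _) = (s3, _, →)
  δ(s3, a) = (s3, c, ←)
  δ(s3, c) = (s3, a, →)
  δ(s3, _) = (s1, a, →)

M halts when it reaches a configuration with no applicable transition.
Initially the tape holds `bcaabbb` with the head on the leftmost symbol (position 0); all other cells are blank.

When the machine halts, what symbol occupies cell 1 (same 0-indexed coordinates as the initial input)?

s0 | _[b]caabbb   read b → write _, move ←, go to s0
s0 | [_]_caabbb   read _ → write c, move →, go to s2
s2 | c[_]caabbb   read _ → write _, move →, go to s3
s3 | c_[c]aabbb   read c → write a, move →, go to s3
s3 | c_a[a]abbb   read a → write c, move ←, go to s3
s3 | c_[a]cabbb   read a → write c, move ←, go to s3
s3 | c[_]ccabbb   read _ → write a, move →, go to s1
s1 | ca[c]cabbb   read c → write _, move →, go to s1
s1 | ca_[c]abbb   read c → write _, move →, go to s1
s1 | ca__[a]bbb   read a → write _, move ←, go to s2
s2 | ca_[_]_bbb   read _ → write _, move →, go to s3
s3 | ca__[_]bbb   read _ → write a, move →, go to s1
s1 | ca__a[b]bb   read b → write a, move →, go to s0
s0 | ca__aa[b]b   read b → write _, move ←, go to s0
s0 | ca__a[a]_b
Cell 1 holds _ when M halts.

_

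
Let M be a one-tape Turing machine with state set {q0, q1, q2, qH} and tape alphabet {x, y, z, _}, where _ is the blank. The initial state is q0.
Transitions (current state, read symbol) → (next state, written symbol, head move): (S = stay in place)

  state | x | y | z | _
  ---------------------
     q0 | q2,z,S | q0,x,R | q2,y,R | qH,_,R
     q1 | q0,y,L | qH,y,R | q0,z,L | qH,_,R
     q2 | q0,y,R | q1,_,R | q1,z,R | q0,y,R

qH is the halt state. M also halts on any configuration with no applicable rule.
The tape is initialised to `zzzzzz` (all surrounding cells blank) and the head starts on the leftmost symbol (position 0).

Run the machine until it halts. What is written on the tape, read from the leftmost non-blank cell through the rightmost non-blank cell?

q0 | [z]zzzzz__   read z → write y, move R, go to q2
q2 | y[z]zzzz__   read z → write z, move R, go to q1
q1 | yz[z]zzz__   read z → write z, move L, go to q0
q0 | y[z]zzzz__   read z → write y, move R, go to q2
q2 | yy[z]zzz__   read z → write z, move R, go to q1
q1 | yyz[z]zz__   read z → write z, move L, go to q0
q0 | yy[z]zzz__   read z → write y, move R, go to q2
q2 | yyy[z]zz__   read z → write z, move R, go to q1
q1 | yyyz[z]z__   read z → write z, move L, go to q0
q0 | yyy[z]zz__   read z → write y, move R, go to q2
q2 | yyyy[z]z__   read z → write z, move R, go to q1
q1 | yyyyz[z]__   read z → write z, move L, go to q0
q0 | yyyy[z]z__   read z → write y, move R, go to q2
q2 | yyyyy[z]__   read z → write z, move R, go to q1
q1 | yyyyyz[_]_   read _ → write _, move R, go to qH
qH | yyyyyz_[_]
The non-blank tape span at halt is yyyyyz.

yyyyyz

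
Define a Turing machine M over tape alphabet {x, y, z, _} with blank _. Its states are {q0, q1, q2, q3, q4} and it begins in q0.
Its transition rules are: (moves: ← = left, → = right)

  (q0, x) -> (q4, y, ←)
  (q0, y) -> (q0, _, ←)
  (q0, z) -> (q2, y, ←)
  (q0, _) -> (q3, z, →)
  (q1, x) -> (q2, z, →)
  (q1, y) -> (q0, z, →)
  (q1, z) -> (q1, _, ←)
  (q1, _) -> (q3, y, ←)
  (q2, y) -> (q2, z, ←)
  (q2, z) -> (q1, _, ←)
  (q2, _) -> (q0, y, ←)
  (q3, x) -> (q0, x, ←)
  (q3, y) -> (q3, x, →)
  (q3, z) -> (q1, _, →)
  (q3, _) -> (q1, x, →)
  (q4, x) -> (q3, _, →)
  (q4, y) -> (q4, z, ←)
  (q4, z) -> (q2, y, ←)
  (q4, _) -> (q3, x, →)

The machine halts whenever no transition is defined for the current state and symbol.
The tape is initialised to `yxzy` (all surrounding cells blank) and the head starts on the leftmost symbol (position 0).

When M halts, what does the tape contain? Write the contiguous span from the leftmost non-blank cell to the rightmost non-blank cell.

q0 | ___[y]xzy___   read y → write _, move ←, go to q0
q0 | __[_]_xzy___   read _ → write z, move →, go to q3
q3 | __z[_]xzy___   read _ → write x, move →, go to q1
q1 | __zx[x]zy___   read x → write z, move →, go to q2
q2 | __zxz[z]y___   read z → write _, move ←, go to q1
q1 | __zx[z]_y___   read z → write _, move ←, go to q1
q1 | __z[x]__y___   read x → write z, move →, go to q2
q2 | __zz[_]_y___   read _ → write y, move ←, go to q0
q0 | __z[z]y_y___   read z → write y, move ←, go to q2
q2 | __[z]yy_y___   read z → write _, move ←, go to q1
q1 | _[_]_yy_y___   read _ → write y, move ←, go to q3
q3 | [_]y_yy_y___   read _ → write x, move →, go to q1
q1 | x[y]_yy_y___   read y → write z, move →, go to q0
q0 | xz[_]yy_y___   read _ → write z, move →, go to q3
q3 | xzz[y]y_y___   read y → write x, move →, go to q3
q3 | xzzx[y]_y___   read y → write x, move →, go to q3
q3 | xzzxx[_]y___   read _ → write x, move →, go to q1
q1 | xzzxxx[y]___   read y → write z, move →, go to q0
q0 | xzzxxxz[_]__   read _ → write z, move →, go to q3
q3 | xzzxxxzz[_]_   read _ → write x, move →, go to q1
q1 | xzzxxxzzx[_]   read _ → write y, move ←, go to q3
q3 | xzzxxxzz[x]y   read x → write x, move ←, go to q0
q0 | xzzxxxz[z]xy   read z → write y, move ←, go to q2
q2 | xzzxxx[z]yxy   read z → write _, move ←, go to q1
q1 | xzzxx[x]_yxy   read x → write z, move →, go to q2
q2 | xzzxxz[_]yxy   read _ → write y, move ←, go to q0
q0 | xzzxx[z]yyxy   read z → write y, move ←, go to q2
q2 | xzzx[x]yyyxy
The non-blank tape span at halt is xzzxxyyyxy.

xzzxxyyyxy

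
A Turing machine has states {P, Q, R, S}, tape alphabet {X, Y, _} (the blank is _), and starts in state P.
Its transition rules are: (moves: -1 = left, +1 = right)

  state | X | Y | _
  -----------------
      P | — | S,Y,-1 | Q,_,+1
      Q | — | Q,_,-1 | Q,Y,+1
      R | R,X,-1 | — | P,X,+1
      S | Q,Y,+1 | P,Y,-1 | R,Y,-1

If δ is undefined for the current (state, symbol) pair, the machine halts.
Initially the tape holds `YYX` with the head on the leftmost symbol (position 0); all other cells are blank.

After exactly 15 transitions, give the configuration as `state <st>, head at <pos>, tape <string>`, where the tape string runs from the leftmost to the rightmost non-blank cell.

state Q, head at -3, tape Y____YX

state=P head=0 tape=____[Y]YX   (P,Y)→(S,Y,-1)
state=S head=-1 tape=___[_]YYX   (S,_)→(R,Y,-1)
state=R head=-2 tape=__[_]YYYX   (R,_)→(P,X,+1)
state=P head=-1 tape=__X[Y]YYX   (P,Y)→(S,Y,-1)
state=S head=-2 tape=__[X]YYYX   (S,X)→(Q,Y,+1)
state=Q head=-1 tape=__Y[Y]YYX   (Q,Y)→(Q,_,-1)
state=Q head=-2 tape=__[Y]_YYX   (Q,Y)→(Q,_,-1)
state=Q head=-3 tape=_[_]__YYX   (Q,_)→(Q,Y,+1)
state=Q head=-2 tape=_Y[_]_YYX   (Q,_)→(Q,Y,+1)
state=Q head=-1 tape=_YY[_]YYX   (Q,_)→(Q,Y,+1)
state=Q head=0 tape=_YYY[Y]YX   (Q,Y)→(Q,_,-1)
state=Q head=-1 tape=_YY[Y]_YX   (Q,Y)→(Q,_,-1)
state=Q head=-2 tape=_Y[Y]__YX   (Q,Y)→(Q,_,-1)
state=Q head=-3 tape=_[Y]___YX   (Q,Y)→(Q,_,-1)
state=Q head=-4 tape=[_]____YX   (Q,_)→(Q,Y,+1)
state=Q head=-3 tape=Y[_]___YX
After 15 steps: state Q, head at -3, tape Y____YX.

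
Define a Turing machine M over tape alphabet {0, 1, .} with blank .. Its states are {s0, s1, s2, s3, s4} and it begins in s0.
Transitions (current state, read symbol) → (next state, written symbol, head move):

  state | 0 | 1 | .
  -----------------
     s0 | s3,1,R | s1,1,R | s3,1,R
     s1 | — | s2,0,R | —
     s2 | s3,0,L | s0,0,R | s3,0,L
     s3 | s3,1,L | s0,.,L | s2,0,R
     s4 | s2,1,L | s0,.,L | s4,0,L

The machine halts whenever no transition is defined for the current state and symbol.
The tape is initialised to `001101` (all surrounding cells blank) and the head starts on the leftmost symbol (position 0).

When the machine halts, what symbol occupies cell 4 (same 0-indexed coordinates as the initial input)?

state=s0 head=0 tape=.[0]01101   (s0,0)→(s3,1,R)
state=s3 head=1 tape=.1[0]1101   (s3,0)→(s3,1,L)
state=s3 head=0 tape=.[1]11101   (s3,1)→(s0,.,L)
state=s0 head=-1 tape=[.].11101   (s0,.)→(s3,1,R)
state=s3 head=0 tape=1[.]11101   (s3,.)→(s2,0,R)
state=s2 head=1 tape=10[1]1101   (s2,1)→(s0,0,R)
state=s0 head=2 tape=100[1]101   (s0,1)→(s1,1,R)
state=s1 head=3 tape=1001[1]01   (s1,1)→(s2,0,R)
state=s2 head=4 tape=10010[0]1   (s2,0)→(s3,0,L)
state=s3 head=3 tape=1001[0]01   (s3,0)→(s3,1,L)
state=s3 head=2 tape=100[1]101   (s3,1)→(s0,.,L)
state=s0 head=1 tape=10[0].101   (s0,0)→(s3,1,R)
state=s3 head=2 tape=101[.]101   (s3,.)→(s2,0,R)
state=s2 head=3 tape=1010[1]01   (s2,1)→(s0,0,R)
state=s0 head=4 tape=10100[0]1   (s0,0)→(s3,1,R)
state=s3 head=5 tape=101001[1]   (s3,1)→(s0,.,L)
state=s0 head=4 tape=10100[1].   (s0,1)→(s1,1,R)
state=s1 head=5 tape=101001[.]
Cell 4 holds 1 when M halts.

1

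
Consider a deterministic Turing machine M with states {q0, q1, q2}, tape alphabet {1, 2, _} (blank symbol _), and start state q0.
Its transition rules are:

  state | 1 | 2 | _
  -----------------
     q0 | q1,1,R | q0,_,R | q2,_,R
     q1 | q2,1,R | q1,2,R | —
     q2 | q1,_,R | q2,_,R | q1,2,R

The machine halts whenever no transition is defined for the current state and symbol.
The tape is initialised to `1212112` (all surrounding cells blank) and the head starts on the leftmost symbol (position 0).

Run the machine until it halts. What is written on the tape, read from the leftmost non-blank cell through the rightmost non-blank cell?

121__1_2

q0 | [1]212112__   read 1 → write 1, move R, go to q1
q1 | 1[2]12112__   read 2 → write 2, move R, go to q1
q1 | 12[1]2112__   read 1 → write 1, move R, go to q2
q2 | 121[2]112__   read 2 → write _, move R, go to q2
q2 | 121_[1]12__   read 1 → write _, move R, go to q1
q1 | 121__[1]2__   read 1 → write 1, move R, go to q2
q2 | 121__1[2]__   read 2 → write _, move R, go to q2
q2 | 121__1_[_]_   read _ → write 2, move R, go to q1
q1 | 121__1_2[_]
The non-blank tape span at halt is 121__1_2.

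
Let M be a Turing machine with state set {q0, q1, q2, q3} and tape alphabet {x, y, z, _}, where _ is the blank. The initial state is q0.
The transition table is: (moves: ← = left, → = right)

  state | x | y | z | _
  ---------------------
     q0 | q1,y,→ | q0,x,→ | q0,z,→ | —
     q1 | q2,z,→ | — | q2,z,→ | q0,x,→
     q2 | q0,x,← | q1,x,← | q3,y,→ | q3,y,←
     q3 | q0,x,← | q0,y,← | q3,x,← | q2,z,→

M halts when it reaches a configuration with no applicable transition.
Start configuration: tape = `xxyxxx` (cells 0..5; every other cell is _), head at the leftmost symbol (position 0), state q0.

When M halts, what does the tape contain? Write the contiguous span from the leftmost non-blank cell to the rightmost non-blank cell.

q0 | [x]xyxxx_   read x → write y, move →, go to q1
q1 | y[x]yxxx_   read x → write z, move →, go to q2
q2 | yz[y]xxx_   read y → write x, move ←, go to q1
q1 | y[z]xxxx_   read z → write z, move →, go to q2
q2 | yz[x]xxx_   read x → write x, move ←, go to q0
q0 | y[z]xxxx_   read z → write z, move →, go to q0
q0 | yz[x]xxx_   read x → write y, move →, go to q1
q1 | yzy[x]xx_   read x → write z, move →, go to q2
q2 | yzyz[x]x_   read x → write x, move ←, go to q0
q0 | yzy[z]xx_   read z → write z, move →, go to q0
q0 | yzyz[x]x_   read x → write y, move →, go to q1
q1 | yzyzy[x]_   read x → write z, move →, go to q2
q2 | yzyzyz[_]   read _ → write y, move ←, go to q3
q3 | yzyzy[z]y   read z → write x, move ←, go to q3
q3 | yzyz[y]xy   read y → write y, move ←, go to q0
q0 | yzy[z]yxy   read z → write z, move →, go to q0
q0 | yzyz[y]xy   read y → write x, move →, go to q0
q0 | yzyzx[x]y   read x → write y, move →, go to q1
q1 | yzyzxy[y]
The non-blank tape span at halt is yzyzxyy.

yzyzxyy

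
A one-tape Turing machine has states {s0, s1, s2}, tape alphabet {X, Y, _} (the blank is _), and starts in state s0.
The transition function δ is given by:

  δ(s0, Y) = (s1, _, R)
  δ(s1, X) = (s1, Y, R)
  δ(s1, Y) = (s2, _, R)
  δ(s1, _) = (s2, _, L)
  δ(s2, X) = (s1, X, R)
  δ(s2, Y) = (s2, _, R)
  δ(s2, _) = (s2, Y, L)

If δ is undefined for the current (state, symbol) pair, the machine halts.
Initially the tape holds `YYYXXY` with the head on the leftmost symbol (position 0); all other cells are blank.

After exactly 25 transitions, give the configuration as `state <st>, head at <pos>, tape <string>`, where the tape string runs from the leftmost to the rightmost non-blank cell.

state=s0 head=0 tape=[Y]YYXXY___   (s0,Y)→(s1,_,R)
state=s1 head=1 tape=_[Y]YXXY___   (s1,Y)→(s2,_,R)
state=s2 head=2 tape=__[Y]XXY___   (s2,Y)→(s2,_,R)
state=s2 head=3 tape=___[X]XY___   (s2,X)→(s1,X,R)
state=s1 head=4 tape=___X[X]Y___   (s1,X)→(s1,Y,R)
state=s1 head=5 tape=___XY[Y]___   (s1,Y)→(s2,_,R)
state=s2 head=6 tape=___XY_[_]__   (s2,_)→(s2,Y,L)
state=s2 head=5 tape=___XY[_]Y__   (s2,_)→(s2,Y,L)
state=s2 head=4 tape=___X[Y]YY__   (s2,Y)→(s2,_,R)
state=s2 head=5 tape=___X_[Y]Y__   (s2,Y)→(s2,_,R)
state=s2 head=6 tape=___X__[Y]__   (s2,Y)→(s2,_,R)
state=s2 head=7 tape=___X___[_]_   (s2,_)→(s2,Y,L)
state=s2 head=6 tape=___X__[_]Y_   (s2,_)→(s2,Y,L)
state=s2 head=5 tape=___X_[_]YY_   (s2,_)→(s2,Y,L)
state=s2 head=4 tape=___X[_]YYY_   (s2,_)→(s2,Y,L)
state=s2 head=3 tape=___[X]YYYY_   (s2,X)→(s1,X,R)
state=s1 head=4 tape=___X[Y]YYY_   (s1,Y)→(s2,_,R)
state=s2 head=5 tape=___X_[Y]YY_   (s2,Y)→(s2,_,R)
state=s2 head=6 tape=___X__[Y]Y_   (s2,Y)→(s2,_,R)
state=s2 head=7 tape=___X___[Y]_   (s2,Y)→(s2,_,R)
state=s2 head=8 tape=___X____[_]   (s2,_)→(s2,Y,L)
state=s2 head=7 tape=___X___[_]Y   (s2,_)→(s2,Y,L)
state=s2 head=6 tape=___X__[_]YY   (s2,_)→(s2,Y,L)
state=s2 head=5 tape=___X_[_]YYY   (s2,_)→(s2,Y,L)
state=s2 head=4 tape=___X[_]YYYY   (s2,_)→(s2,Y,L)
state=s2 head=3 tape=___[X]YYYYY
After 25 steps: state s2, head at 3, tape XYYYYY.

state s2, head at 3, tape XYYYYY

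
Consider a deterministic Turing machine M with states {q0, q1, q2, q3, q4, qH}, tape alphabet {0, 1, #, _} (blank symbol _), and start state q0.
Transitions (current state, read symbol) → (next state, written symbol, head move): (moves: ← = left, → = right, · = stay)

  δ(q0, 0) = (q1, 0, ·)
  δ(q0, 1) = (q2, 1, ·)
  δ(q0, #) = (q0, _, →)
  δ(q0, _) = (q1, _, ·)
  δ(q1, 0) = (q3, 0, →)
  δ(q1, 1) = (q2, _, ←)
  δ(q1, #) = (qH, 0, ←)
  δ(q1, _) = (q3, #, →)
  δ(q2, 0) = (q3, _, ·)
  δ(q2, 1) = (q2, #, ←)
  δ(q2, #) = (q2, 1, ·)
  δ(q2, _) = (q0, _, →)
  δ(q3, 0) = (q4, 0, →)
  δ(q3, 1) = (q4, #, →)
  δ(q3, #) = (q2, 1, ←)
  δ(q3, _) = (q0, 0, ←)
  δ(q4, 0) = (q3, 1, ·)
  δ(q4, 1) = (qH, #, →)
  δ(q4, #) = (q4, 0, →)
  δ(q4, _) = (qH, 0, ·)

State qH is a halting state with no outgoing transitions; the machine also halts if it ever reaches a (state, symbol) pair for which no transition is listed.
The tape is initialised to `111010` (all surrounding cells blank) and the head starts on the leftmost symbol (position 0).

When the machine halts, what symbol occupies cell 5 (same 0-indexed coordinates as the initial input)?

#

state=q0 head=0 tape=_[1]11010_   (q0,1)→(q2,1,·)
state=q2 head=0 tape=_[1]11010_   (q2,1)→(q2,#,←)
state=q2 head=-1 tape=[_]#11010_   (q2,_)→(q0,_,→)
state=q0 head=0 tape=_[#]11010_   (q0,#)→(q0,_,→)
state=q0 head=1 tape=__[1]1010_   (q0,1)→(q2,1,·)
state=q2 head=1 tape=__[1]1010_   (q2,1)→(q2,#,←)
state=q2 head=0 tape=_[_]#1010_   (q2,_)→(q0,_,→)
state=q0 head=1 tape=__[#]1010_   (q0,#)→(q0,_,→)
state=q0 head=2 tape=___[1]010_   (q0,1)→(q2,1,·)
state=q2 head=2 tape=___[1]010_   (q2,1)→(q2,#,←)
state=q2 head=1 tape=__[_]#010_   (q2,_)→(q0,_,→)
state=q0 head=2 tape=___[#]010_   (q0,#)→(q0,_,→)
state=q0 head=3 tape=____[0]10_   (q0,0)→(q1,0,·)
state=q1 head=3 tape=____[0]10_   (q1,0)→(q3,0,→)
state=q3 head=4 tape=____0[1]0_   (q3,1)→(q4,#,→)
state=q4 head=5 tape=____0#[0]_   (q4,0)→(q3,1,·)
state=q3 head=5 tape=____0#[1]_   (q3,1)→(q4,#,→)
state=q4 head=6 tape=____0##[_]   (q4,_)→(qH,0,·)
state=qH head=6 tape=____0##[0]
Cell 5 holds # when M halts.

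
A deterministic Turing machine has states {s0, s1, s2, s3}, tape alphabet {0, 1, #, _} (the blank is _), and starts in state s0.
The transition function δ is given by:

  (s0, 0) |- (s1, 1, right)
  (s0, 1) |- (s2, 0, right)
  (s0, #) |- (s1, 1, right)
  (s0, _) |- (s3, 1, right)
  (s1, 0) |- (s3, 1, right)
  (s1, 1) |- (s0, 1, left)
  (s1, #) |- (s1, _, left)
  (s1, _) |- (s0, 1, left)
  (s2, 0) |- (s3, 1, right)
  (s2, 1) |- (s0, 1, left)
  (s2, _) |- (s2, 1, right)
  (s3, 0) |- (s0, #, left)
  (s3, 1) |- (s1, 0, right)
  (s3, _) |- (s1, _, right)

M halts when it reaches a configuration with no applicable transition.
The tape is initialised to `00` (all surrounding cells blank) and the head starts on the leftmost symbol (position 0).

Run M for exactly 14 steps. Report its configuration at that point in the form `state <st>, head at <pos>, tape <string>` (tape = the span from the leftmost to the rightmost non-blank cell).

state=s0 head=0 tape=[0]0___   (s0,0)→(s1,1,right)
state=s1 head=1 tape=1[0]___   (s1,0)→(s3,1,right)
state=s3 head=2 tape=11[_]__   (s3,_)→(s1,_,right)
state=s1 head=3 tape=11_[_]_   (s1,_)→(s0,1,left)
state=s0 head=2 tape=11[_]1_   (s0,_)→(s3,1,right)
state=s3 head=3 tape=111[1]_   (s3,1)→(s1,0,right)
state=s1 head=4 tape=1110[_]   (s1,_)→(s0,1,left)
state=s0 head=3 tape=111[0]1   (s0,0)→(s1,1,right)
state=s1 head=4 tape=1111[1]   (s1,1)→(s0,1,left)
state=s0 head=3 tape=111[1]1   (s0,1)→(s2,0,right)
state=s2 head=4 tape=1110[1]   (s2,1)→(s0,1,left)
state=s0 head=3 tape=111[0]1   (s0,0)→(s1,1,right)
state=s1 head=4 tape=1111[1]   (s1,1)→(s0,1,left)
state=s0 head=3 tape=111[1]1   (s0,1)→(s2,0,right)
state=s2 head=4 tape=1110[1]
After 14 steps: state s2, head at 4, tape 11101.

state s2, head at 4, tape 11101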